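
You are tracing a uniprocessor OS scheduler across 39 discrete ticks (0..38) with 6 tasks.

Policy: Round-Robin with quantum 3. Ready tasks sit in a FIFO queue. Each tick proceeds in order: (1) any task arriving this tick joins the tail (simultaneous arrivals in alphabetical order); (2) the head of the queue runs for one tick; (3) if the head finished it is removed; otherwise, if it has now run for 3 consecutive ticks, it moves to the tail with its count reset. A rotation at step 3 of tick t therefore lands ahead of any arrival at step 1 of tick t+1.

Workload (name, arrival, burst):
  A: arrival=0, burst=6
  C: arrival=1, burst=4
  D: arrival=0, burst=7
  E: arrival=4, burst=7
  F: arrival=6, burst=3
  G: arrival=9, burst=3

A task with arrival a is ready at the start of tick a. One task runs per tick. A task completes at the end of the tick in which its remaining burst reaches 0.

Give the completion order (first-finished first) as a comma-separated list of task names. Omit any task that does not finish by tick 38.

t=0: queue=[A,D] q_used=0 → run A
t=1: queue=[A,D,C] q_used=1 → run A
t=2: queue=[A,D,C] q_used=2 → run A
t=3: queue=[D,C,A] q_used=0 → run D
t=4: queue=[D,C,A,E] q_used=1 → run D
t=5: queue=[D,C,A,E] q_used=2 → run D
t=6: queue=[C,A,E,D,F] q_used=0 → run C
t=7: queue=[C,A,E,D,F] q_used=1 → run C
t=8: queue=[C,A,E,D,F] q_used=2 → run C
t=9: queue=[A,E,D,F,C,G] q_used=0 → run A
t=10: queue=[A,E,D,F,C,G] q_used=1 → run A
t=11: queue=[A,E,D,F,C,G] q_used=2 → run A
t=12: queue=[E,D,F,C,G] q_used=0 → run E
t=13: queue=[E,D,F,C,G] q_used=1 → run E
t=14: queue=[E,D,F,C,G] q_used=2 → run E
t=15: queue=[D,F,C,G,E] q_used=0 → run D
t=16: queue=[D,F,C,G,E] q_used=1 → run D
t=17: queue=[D,F,C,G,E] q_used=2 → run D
t=18: queue=[F,C,G,E,D] q_used=0 → run F
t=19: queue=[F,C,G,E,D] q_used=1 → run F
t=20: queue=[F,C,G,E,D] q_used=2 → run F
t=21: queue=[C,G,E,D] q_used=0 → run C
t=22: queue=[G,E,D] q_used=0 → run G
t=23: queue=[G,E,D] q_used=1 → run G
t=24: queue=[G,E,D] q_used=2 → run G
t=25: queue=[E,D] q_used=0 → run E
t=26: queue=[E,D] q_used=1 → run E
t=27: queue=[E,D] q_used=2 → run E
t=28: queue=[D,E] q_used=0 → run D
t=29: queue=[E] q_used=0 → run E
t=30: (idle)
t=31: (idle)
t=32: (idle)
t=33: (idle)
t=34: (idle)
t=35: (idle)
t=36: (idle)
t=37: (idle)
t=38: (idle)

completion order = A, F, C, G, D, E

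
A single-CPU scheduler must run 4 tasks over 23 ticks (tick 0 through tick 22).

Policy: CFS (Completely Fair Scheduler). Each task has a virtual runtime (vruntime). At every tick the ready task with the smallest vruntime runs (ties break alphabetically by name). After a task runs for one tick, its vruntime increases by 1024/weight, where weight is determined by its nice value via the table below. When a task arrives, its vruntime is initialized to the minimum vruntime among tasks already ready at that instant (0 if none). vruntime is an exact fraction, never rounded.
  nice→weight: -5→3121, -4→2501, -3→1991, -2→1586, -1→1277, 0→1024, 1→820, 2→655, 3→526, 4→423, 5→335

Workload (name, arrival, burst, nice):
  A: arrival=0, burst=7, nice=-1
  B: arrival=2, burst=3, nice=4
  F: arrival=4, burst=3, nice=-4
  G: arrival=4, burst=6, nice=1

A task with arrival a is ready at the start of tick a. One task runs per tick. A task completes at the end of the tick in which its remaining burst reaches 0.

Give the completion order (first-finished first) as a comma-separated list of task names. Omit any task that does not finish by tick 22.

t=0: vr[A=0] → run A
t=1: vr[A=1024/1277] → run A
t=2: vr[A=2048/1277 B=2048/1277] → run A
t=3: vr[A=3072/1277 B=2048/1277] → run B
t=4: vr[A=3072/1277 B=2173952/540171 F=3072/1277 G=3072/1277] → run A
t=5: vr[A=4096/1277 B=2173952/540171 F=3072/1277 G=3072/1277] → run F
t=6: vr[A=4096/1277 B=2173952/540171 F=8990720/3193777 G=3072/1277] → run G
t=7: vr[A=4096/1277 B=2173952/540171 F=8990720/3193777 G=956672/261785] → run F
t=8: vr[A=4096/1277 B=2173952/540171 F=10298368/3193777 G=956672/261785] → run A
t=9: vr[A=5120/1277 B=2173952/540171 F=10298368/3193777 G=956672/261785] → run F
t=10: vr[A=5120/1277 B=2173952/540171 G=956672/261785] → run G
t=11: vr[A=5120/1277 B=2173952/540171 G=1283584/261785] → run A
t=12: vr[A=6144/1277 B=2173952/540171 G=1283584/261785] → run B
t=13: vr[A=6144/1277 B=3481600/540171 G=1283584/261785] → run A
t=14: vr[B=3481600/540171 G=1283584/261785] → run G
t=15: vr[B=3481600/540171 G=1610496/261785] → run G
t=16: vr[B=3481600/540171 G=1937408/261785] → run B
t=17: vr[G=1937408/261785] → run G
t=18: vr[G=452864/52357] → run G
t=19: (idle)
t=20: (idle)
t=21: (idle)
t=22: (idle)

completion order = F, A, B, G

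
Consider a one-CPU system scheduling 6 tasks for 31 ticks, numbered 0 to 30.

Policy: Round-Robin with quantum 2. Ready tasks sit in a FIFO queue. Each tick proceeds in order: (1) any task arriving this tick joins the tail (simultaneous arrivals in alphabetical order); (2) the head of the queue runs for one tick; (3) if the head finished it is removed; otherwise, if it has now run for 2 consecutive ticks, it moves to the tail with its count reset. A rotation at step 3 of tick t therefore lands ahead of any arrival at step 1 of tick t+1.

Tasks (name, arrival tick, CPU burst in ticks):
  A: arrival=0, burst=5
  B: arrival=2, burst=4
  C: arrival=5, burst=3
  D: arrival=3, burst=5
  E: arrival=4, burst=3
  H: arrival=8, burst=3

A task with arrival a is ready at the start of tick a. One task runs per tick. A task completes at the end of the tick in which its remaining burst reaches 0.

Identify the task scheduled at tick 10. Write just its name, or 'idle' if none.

running at tick 10 = E

t=0: queue=[A] q_used=0 → run A
t=1: queue=[A] q_used=1 → run A
t=2: queue=[A,B] q_used=0 → run A
t=3: queue=[A,B,D] q_used=1 → run A
t=4: queue=[B,D,A,E] q_used=0 → run B
t=5: queue=[B,D,A,E,C] q_used=1 → run B
t=6: queue=[D,A,E,C,B] q_used=0 → run D
t=7: queue=[D,A,E,C,B] q_used=1 → run D
t=8: queue=[A,E,C,B,D,H] q_used=0 → run A
t=9: queue=[E,C,B,D,H] q_used=0 → run E
t=10: queue=[E,C,B,D,H] q_used=1 → run E
t=11: queue=[C,B,D,H,E] q_used=0 → run C
t=12: queue=[C,B,D,H,E] q_used=1 → run C
t=13: queue=[B,D,H,E,C] q_used=0 → run B
t=14: queue=[B,D,H,E,C] q_used=1 → run B
t=15: queue=[D,H,E,C] q_used=0 → run D
t=16: queue=[D,H,E,C] q_used=1 → run D
t=17: queue=[H,E,C,D] q_used=0 → run H
t=18: queue=[H,E,C,D] q_used=1 → run H
t=19: queue=[E,C,D,H] q_used=0 → run E
t=20: queue=[C,D,H] q_used=0 → run C
t=21: queue=[D,H] q_used=0 → run D
t=22: queue=[H] q_used=0 → run H
t=23: (idle)
t=24: (idle)
t=25: (idle)
t=26: (idle)
t=27: (idle)
t=28: (idle)
t=29: (idle)
t=30: (idle)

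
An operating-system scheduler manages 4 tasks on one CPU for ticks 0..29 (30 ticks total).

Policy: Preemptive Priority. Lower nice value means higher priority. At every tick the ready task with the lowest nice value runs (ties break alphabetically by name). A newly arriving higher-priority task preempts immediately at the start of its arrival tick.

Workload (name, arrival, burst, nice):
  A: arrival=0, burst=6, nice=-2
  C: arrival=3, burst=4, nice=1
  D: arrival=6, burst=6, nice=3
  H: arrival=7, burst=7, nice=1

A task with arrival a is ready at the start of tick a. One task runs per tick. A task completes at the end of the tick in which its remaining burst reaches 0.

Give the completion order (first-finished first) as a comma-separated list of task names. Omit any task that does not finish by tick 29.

completion order = A, C, H, D

t=0: ready={A} → run A
t=1: ready={A} → run A
t=2: ready={A} → run A
t=3: ready={A,C} → run A
t=4: ready={A,C} → run A
t=5: ready={A,C} → run A
t=6: ready={C,D} → run C
t=7: ready={C,D,H} → run C
t=8: ready={C,D,H} → run C
t=9: ready={C,D,H} → run C
t=10: ready={D,H} → run H
t=11: ready={D,H} → run H
t=12: ready={D,H} → run H
t=13: ready={D,H} → run H
t=14: ready={D,H} → run H
t=15: ready={D,H} → run H
t=16: ready={D,H} → run H
t=17: ready={D} → run D
t=18: ready={D} → run D
t=19: ready={D} → run D
t=20: ready={D} → run D
t=21: ready={D} → run D
t=22: ready={D} → run D
t=23: (idle)
t=24: (idle)
t=25: (idle)
t=26: (idle)
t=27: (idle)
t=28: (idle)
t=29: (idle)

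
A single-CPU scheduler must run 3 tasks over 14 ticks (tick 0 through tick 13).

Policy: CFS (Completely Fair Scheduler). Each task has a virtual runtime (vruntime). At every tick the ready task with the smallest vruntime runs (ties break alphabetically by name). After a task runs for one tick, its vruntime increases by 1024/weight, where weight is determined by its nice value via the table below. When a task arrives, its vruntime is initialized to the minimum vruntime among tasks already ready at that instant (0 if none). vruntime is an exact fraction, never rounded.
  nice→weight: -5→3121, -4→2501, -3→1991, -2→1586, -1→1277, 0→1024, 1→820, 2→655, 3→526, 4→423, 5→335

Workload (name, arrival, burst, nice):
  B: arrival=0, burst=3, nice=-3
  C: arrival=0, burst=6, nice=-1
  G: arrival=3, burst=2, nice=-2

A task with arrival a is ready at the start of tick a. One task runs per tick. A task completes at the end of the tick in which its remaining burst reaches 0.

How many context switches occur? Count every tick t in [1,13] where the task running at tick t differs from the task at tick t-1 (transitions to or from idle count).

context switches = 8

t=0: vr[B=0 C=0] → run B
t=1: vr[B=1024/1991 C=0] → run C
t=2: vr[B=1024/1991 C=1024/1277] → run B
t=3: vr[B=2048/1991 C=1024/1277 G=1024/1277] → run C
t=4: vr[B=2048/1991 C=2048/1277 G=1024/1277] → run G
t=5: vr[B=2048/1991 C=2048/1277 G=1465856/1012661] → run B
t=6: vr[C=2048/1277 G=1465856/1012661] → run G
t=7: vr[C=2048/1277] → run C
t=8: vr[C=3072/1277] → run C
t=9: vr[C=4096/1277] → run C
t=10: vr[C=5120/1277] → run C
t=11: (idle)
t=12: (idle)
t=13: (idle)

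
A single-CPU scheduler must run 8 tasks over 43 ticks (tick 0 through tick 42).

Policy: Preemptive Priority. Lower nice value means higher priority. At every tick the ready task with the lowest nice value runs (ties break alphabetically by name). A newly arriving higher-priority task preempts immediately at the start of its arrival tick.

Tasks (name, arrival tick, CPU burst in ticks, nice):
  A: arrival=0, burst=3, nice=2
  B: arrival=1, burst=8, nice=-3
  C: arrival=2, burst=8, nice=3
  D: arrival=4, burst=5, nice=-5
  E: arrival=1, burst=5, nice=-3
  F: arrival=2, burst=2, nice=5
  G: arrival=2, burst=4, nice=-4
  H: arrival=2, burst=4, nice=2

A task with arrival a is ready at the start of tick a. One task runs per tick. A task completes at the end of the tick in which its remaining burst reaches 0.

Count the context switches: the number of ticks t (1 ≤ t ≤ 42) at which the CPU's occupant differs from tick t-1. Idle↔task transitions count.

t=0: ready={A} → run A
t=1: ready={A,B,E} → run B
t=2: ready={A,B,C,E,F,G,H} → run G
t=3: ready={A,B,C,E,F,G,H} → run G
t=4: ready={A,B,C,D,E,F,G,H} → run D
t=5: ready={A,B,C,D,E,F,G,H} → run D
t=6: ready={A,B,C,D,E,F,G,H} → run D
t=7: ready={A,B,C,D,E,F,G,H} → run D
t=8: ready={A,B,C,D,E,F,G,H} → run D
t=9: ready={A,B,C,E,F,G,H} → run G
t=10: ready={A,B,C,E,F,G,H} → run G
t=11: ready={A,B,C,E,F,H} → run B
t=12: ready={A,B,C,E,F,H} → run B
t=13: ready={A,B,C,E,F,H} → run B
t=14: ready={A,B,C,E,F,H} → run B
t=15: ready={A,B,C,E,F,H} → run B
t=16: ready={A,B,C,E,F,H} → run B
t=17: ready={A,B,C,E,F,H} → run B
t=18: ready={A,C,E,F,H} → run E
t=19: ready={A,C,E,F,H} → run E
t=20: ready={A,C,E,F,H} → run E
t=21: ready={A,C,E,F,H} → run E
t=22: ready={A,C,E,F,H} → run E
t=23: ready={A,C,F,H} → run A
t=24: ready={A,C,F,H} → run A
t=25: ready={C,F,H} → run H
t=26: ready={C,F,H} → run H
t=27: ready={C,F,H} → run H
t=28: ready={C,F,H} → run H
t=29: ready={C,F} → run C
t=30: ready={C,F} → run C
t=31: ready={C,F} → run C
t=32: ready={C,F} → run C
t=33: ready={C,F} → run C
t=34: ready={C,F} → run C
t=35: ready={C,F} → run C
t=36: ready={C,F} → run C
t=37: ready={F} → run F
t=38: ready={F} → run F
t=39: (idle)
t=40: (idle)
t=41: (idle)
t=42: (idle)

context switches = 11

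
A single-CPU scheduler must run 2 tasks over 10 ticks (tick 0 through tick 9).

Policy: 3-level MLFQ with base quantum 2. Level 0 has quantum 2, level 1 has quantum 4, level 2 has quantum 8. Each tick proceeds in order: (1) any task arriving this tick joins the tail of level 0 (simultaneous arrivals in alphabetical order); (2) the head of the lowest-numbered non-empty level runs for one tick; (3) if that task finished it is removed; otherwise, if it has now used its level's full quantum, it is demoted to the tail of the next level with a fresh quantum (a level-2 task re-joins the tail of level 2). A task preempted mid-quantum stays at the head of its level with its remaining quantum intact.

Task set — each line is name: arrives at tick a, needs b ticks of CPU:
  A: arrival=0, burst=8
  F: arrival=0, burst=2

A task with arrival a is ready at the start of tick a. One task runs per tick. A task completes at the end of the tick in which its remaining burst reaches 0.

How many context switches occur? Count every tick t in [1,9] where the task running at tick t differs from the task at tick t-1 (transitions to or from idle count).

context switches = 2

t=0: L0/L1/L2 = AF/-/- → run A
t=1: L0/L1/L2 = AF/-/- → run A
t=2: L0/L1/L2 = F/A/- → run F
t=3: L0/L1/L2 = F/A/- → run F
t=4: L0/L1/L2 = -/A/- → run A
t=5: L0/L1/L2 = -/A/- → run A
t=6: L0/L1/L2 = -/A/- → run A
t=7: L0/L1/L2 = -/A/- → run A
t=8: L0/L1/L2 = -/-/A → run A
t=9: L0/L1/L2 = -/-/A → run A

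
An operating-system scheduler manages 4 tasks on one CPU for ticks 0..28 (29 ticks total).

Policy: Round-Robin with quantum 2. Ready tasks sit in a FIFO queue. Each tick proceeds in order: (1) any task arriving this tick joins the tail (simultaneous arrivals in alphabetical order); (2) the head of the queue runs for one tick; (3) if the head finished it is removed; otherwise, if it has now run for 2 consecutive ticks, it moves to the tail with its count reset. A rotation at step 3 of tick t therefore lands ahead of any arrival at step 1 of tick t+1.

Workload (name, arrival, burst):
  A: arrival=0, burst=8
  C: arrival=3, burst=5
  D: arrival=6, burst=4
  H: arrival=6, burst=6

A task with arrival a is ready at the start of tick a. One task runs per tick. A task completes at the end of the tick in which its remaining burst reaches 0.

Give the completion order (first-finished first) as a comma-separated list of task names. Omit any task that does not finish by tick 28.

completion order = A, C, D, H

t=0: queue=[A] q_used=0 → run A
t=1: queue=[A] q_used=1 → run A
t=2: queue=[A] q_used=0 → run A
t=3: queue=[A,C] q_used=1 → run A
t=4: queue=[C,A] q_used=0 → run C
t=5: queue=[C,A] q_used=1 → run C
t=6: queue=[A,C,D,H] q_used=0 → run A
t=7: queue=[A,C,D,H] q_used=1 → run A
t=8: queue=[C,D,H,A] q_used=0 → run C
t=9: queue=[C,D,H,A] q_used=1 → run C
t=10: queue=[D,H,A,C] q_used=0 → run D
t=11: queue=[D,H,A,C] q_used=1 → run D
t=12: queue=[H,A,C,D] q_used=0 → run H
t=13: queue=[H,A,C,D] q_used=1 → run H
t=14: queue=[A,C,D,H] q_used=0 → run A
t=15: queue=[A,C,D,H] q_used=1 → run A
t=16: queue=[C,D,H] q_used=0 → run C
t=17: queue=[D,H] q_used=0 → run D
t=18: queue=[D,H] q_used=1 → run D
t=19: queue=[H] q_used=0 → run H
t=20: queue=[H] q_used=1 → run H
t=21: queue=[H] q_used=0 → run H
t=22: queue=[H] q_used=1 → run H
t=23: (idle)
t=24: (idle)
t=25: (idle)
t=26: (idle)
t=27: (idle)
t=28: (idle)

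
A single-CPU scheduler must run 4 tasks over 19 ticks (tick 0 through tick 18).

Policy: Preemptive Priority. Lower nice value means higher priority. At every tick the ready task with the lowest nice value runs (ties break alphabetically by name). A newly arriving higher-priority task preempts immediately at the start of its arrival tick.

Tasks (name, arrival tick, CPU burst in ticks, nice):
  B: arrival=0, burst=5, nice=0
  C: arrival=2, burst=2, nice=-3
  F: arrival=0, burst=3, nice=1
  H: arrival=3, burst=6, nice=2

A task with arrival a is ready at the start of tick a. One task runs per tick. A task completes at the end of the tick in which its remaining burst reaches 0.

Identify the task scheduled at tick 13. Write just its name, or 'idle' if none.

t=0: ready={B,F} → run B
t=1: ready={B,F} → run B
t=2: ready={B,C,F} → run C
t=3: ready={B,C,F,H} → run C
t=4: ready={B,F,H} → run B
t=5: ready={B,F,H} → run B
t=6: ready={B,F,H} → run B
t=7: ready={F,H} → run F
t=8: ready={F,H} → run F
t=9: ready={F,H} → run F
t=10: ready={H} → run H
t=11: ready={H} → run H
t=12: ready={H} → run H
t=13: ready={H} → run H
t=14: ready={H} → run H
t=15: ready={H} → run H
t=16: (idle)
t=17: (idle)
t=18: (idle)

running at tick 13 = H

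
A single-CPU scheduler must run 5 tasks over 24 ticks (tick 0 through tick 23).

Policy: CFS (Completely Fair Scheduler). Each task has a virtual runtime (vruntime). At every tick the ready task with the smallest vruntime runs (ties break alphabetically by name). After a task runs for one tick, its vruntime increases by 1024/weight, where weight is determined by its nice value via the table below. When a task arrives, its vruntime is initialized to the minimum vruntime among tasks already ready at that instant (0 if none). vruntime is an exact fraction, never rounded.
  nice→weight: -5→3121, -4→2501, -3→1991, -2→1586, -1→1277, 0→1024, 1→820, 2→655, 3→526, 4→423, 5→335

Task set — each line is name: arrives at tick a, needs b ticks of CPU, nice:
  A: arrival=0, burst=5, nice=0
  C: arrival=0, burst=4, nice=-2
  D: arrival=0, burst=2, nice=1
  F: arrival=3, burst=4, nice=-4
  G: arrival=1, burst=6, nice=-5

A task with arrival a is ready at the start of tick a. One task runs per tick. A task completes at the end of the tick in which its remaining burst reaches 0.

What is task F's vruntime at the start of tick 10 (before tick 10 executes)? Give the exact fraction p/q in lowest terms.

t=0: vr[A=0 C=0 D=0] → run A
t=1: vr[A=1 C=0 D=0 G=0] → run C
t=2: vr[A=1 C=512/793 D=0 G=0] → run D
t=3: vr[A=1 C=512/793 D=256/205 F=0 G=0] → run F
t=4: vr[A=1 C=512/793 D=256/205 F=1024/2501 G=0] → run G
t=5: vr[A=1 C=512/793 D=256/205 F=1024/2501 G=1024/3121] → run G
t=6: vr[A=1 C=512/793 D=256/205 F=1024/2501 G=2048/3121] → run F
t=7: vr[A=1 C=512/793 D=256/205 F=2048/2501 G=2048/3121] → run C
t=8: vr[A=1 C=1024/793 D=256/205 F=2048/2501 G=2048/3121] → run G
t=9: vr[A=1 C=1024/793 D=256/205 F=2048/2501 G=3072/3121] → run F
t=10: vr[A=1 C=1024/793 D=256/205 F=3072/2501 G=3072/3121] → run G
t=11: vr[A=1 C=1024/793 D=256/205 F=3072/2501 G=4096/3121] → run A
t=12: vr[A=2 C=1024/793 D=256/205 F=3072/2501 G=4096/3121] → run F
t=13: vr[A=2 C=1024/793 D=256/205 G=4096/3121] → run D
t=14: vr[A=2 C=1024/793 G=4096/3121] → run C
t=15: vr[A=2 C=1536/793 G=4096/3121] → run G
t=16: vr[A=2 C=1536/793 G=5120/3121] → run G
t=17: vr[A=2 C=1536/793] → run C
t=18: vr[A=2] → run A
t=19: vr[A=3] → run A
t=20: vr[A=4] → run A
t=21: (idle)
t=22: (idle)
t=23: (idle)

vruntime(F, start of tick 10) = 3072/2501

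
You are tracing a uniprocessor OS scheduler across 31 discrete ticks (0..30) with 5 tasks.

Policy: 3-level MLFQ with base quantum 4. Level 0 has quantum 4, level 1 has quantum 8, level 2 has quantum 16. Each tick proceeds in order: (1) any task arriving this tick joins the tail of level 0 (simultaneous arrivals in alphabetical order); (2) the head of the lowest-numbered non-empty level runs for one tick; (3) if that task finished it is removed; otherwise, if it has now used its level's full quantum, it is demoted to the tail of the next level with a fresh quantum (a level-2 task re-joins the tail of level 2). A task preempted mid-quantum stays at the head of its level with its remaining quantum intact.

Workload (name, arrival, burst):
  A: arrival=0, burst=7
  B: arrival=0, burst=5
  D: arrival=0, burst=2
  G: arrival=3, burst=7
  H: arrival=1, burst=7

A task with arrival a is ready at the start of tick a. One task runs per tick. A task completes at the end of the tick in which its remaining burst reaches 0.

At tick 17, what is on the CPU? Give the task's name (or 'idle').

t=0: L0/L1/L2 = ABD/-/- → run A
t=1: L0/L1/L2 = ABDH/-/- → run A
t=2: L0/L1/L2 = ABDH/-/- → run A
t=3: L0/L1/L2 = ABDHG/-/- → run A
t=4: L0/L1/L2 = BDHG/A/- → run B
t=5: L0/L1/L2 = BDHG/A/- → run B
t=6: L0/L1/L2 = BDHG/A/- → run B
t=7: L0/L1/L2 = BDHG/A/- → run B
t=8: L0/L1/L2 = DHG/AB/- → run D
t=9: L0/L1/L2 = DHG/AB/- → run D
t=10: L0/L1/L2 = HG/AB/- → run H
t=11: L0/L1/L2 = HG/AB/- → run H
t=12: L0/L1/L2 = HG/AB/- → run H
t=13: L0/L1/L2 = HG/AB/- → run H
t=14: L0/L1/L2 = G/ABH/- → run G
t=15: L0/L1/L2 = G/ABH/- → run G
t=16: L0/L1/L2 = G/ABH/- → run G
t=17: L0/L1/L2 = G/ABH/- → run G
t=18: L0/L1/L2 = -/ABHG/- → run A
t=19: L0/L1/L2 = -/ABHG/- → run A
t=20: L0/L1/L2 = -/ABHG/- → run A
t=21: L0/L1/L2 = -/BHG/- → run B
t=22: L0/L1/L2 = -/HG/- → run H
t=23: L0/L1/L2 = -/HG/- → run H
t=24: L0/L1/L2 = -/HG/- → run H
t=25: L0/L1/L2 = -/G/- → run G
t=26: L0/L1/L2 = -/G/- → run G
t=27: L0/L1/L2 = -/G/- → run G
t=28: (idle)
t=29: (idle)
t=30: (idle)

running at tick 17 = G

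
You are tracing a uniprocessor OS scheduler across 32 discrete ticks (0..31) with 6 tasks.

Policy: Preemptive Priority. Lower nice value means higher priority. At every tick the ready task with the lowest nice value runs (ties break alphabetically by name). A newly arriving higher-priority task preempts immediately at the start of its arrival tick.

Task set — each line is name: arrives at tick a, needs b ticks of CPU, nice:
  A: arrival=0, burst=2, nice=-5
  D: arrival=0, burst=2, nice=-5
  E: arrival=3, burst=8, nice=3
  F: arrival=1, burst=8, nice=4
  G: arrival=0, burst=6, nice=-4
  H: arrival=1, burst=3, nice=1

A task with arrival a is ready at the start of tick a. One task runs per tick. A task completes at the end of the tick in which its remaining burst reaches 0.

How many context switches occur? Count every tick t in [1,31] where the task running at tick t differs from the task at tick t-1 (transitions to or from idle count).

context switches = 6

t=0: ready={A,D,G} → run A
t=1: ready={A,D,F,G,H} → run A
t=2: ready={D,F,G,H} → run D
t=3: ready={D,E,F,G,H} → run D
t=4: ready={E,F,G,H} → run G
t=5: ready={E,F,G,H} → run G
t=6: ready={E,F,G,H} → run G
t=7: ready={E,F,G,H} → run G
t=8: ready={E,F,G,H} → run G
t=9: ready={E,F,G,H} → run G
t=10: ready={E,F,H} → run H
t=11: ready={E,F,H} → run H
t=12: ready={E,F,H} → run H
t=13: ready={E,F} → run E
t=14: ready={E,F} → run E
t=15: ready={E,F} → run E
t=16: ready={E,F} → run E
t=17: ready={E,F} → run E
t=18: ready={E,F} → run E
t=19: ready={E,F} → run E
t=20: ready={E,F} → run E
t=21: ready={F} → run F
t=22: ready={F} → run F
t=23: ready={F} → run F
t=24: ready={F} → run F
t=25: ready={F} → run F
t=26: ready={F} → run F
t=27: ready={F} → run F
t=28: ready={F} → run F
t=29: (idle)
t=30: (idle)
t=31: (idle)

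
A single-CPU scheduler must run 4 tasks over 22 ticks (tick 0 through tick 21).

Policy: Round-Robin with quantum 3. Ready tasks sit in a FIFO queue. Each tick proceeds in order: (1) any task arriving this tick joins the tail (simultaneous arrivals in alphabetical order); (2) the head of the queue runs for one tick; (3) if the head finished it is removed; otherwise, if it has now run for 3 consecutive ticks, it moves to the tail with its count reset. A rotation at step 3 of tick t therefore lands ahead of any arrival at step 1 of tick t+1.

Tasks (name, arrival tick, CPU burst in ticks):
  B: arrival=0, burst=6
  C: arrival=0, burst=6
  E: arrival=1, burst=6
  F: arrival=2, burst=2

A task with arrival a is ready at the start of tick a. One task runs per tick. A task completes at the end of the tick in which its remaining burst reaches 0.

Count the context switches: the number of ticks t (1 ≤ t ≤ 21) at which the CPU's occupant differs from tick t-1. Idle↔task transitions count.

t=0: queue=[B,C] q_used=0 → run B
t=1: queue=[B,C,E] q_used=1 → run B
t=2: queue=[B,C,E,F] q_used=2 → run B
t=3: queue=[C,E,F,B] q_used=0 → run C
t=4: queue=[C,E,F,B] q_used=1 → run C
t=5: queue=[C,E,F,B] q_used=2 → run C
t=6: queue=[E,F,B,C] q_used=0 → run E
t=7: queue=[E,F,B,C] q_used=1 → run E
t=8: queue=[E,F,B,C] q_used=2 → run E
t=9: queue=[F,B,C,E] q_used=0 → run F
t=10: queue=[F,B,C,E] q_used=1 → run F
t=11: queue=[B,C,E] q_used=0 → run B
t=12: queue=[B,C,E] q_used=1 → run B
t=13: queue=[B,C,E] q_used=2 → run B
t=14: queue=[C,E] q_used=0 → run C
t=15: queue=[C,E] q_used=1 → run C
t=16: queue=[C,E] q_used=2 → run C
t=17: queue=[E] q_used=0 → run E
t=18: queue=[E] q_used=1 → run E
t=19: queue=[E] q_used=2 → run E
t=20: (idle)
t=21: (idle)

context switches = 7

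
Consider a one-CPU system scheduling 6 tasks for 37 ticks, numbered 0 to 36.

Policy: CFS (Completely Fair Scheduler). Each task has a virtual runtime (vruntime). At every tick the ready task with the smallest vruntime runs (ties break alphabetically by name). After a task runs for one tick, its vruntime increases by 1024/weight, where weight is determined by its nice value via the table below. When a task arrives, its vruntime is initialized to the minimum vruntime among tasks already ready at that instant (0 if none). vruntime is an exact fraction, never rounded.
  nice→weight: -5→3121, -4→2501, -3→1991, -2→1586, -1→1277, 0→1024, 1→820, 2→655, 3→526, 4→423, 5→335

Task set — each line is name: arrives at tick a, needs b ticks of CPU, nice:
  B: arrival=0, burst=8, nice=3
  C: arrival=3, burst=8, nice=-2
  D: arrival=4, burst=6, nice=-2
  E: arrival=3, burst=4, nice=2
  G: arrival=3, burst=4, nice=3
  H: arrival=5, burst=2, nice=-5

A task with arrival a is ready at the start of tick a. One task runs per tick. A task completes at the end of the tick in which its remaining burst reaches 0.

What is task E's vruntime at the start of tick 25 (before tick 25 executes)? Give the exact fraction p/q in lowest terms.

t=0: vr[B=0] → run B
t=1: vr[B=512/263] → run B
t=2: vr[B=1024/263] → run B
t=3: vr[B=1536/263 C=1536/263 E=1536/263 G=1536/263] → run B
t=4: vr[B=2048/263 C=1536/263 D=1536/263 E=1536/263 G=1536/263] → run C
t=5: vr[B=2048/263 C=1352704/208559 D=1536/263 E=1536/263 G=1536/263 H=1536/263] → run D
t=6: vr[B=2048/263 C=1352704/208559 D=1352704/208559 E=1536/263 G=1536/263 H=1536/263] → run E
t=7: vr[B=2048/263 C=1352704/208559 D=1352704/208559 E=1275392/172265 G=1536/263 H=1536/263] → run G
t=8: vr[B=2048/263 C=1352704/208559 D=1352704/208559 E=1275392/172265 G=2048/263 H=1536/263] → run H
t=9: vr[B=2048/263 C=1352704/208559 D=1352704/208559 E=1275392/172265 G=2048/263 H=5063168/820823] → run H
t=10: vr[B=2048/263 C=1352704/208559 D=1352704/208559 E=1275392/172265 G=2048/263] → run C
t=11: vr[B=2048/263 C=1487360/208559 D=1352704/208559 E=1275392/172265 G=2048/263] → run D
t=12: vr[B=2048/263 C=1487360/208559 D=1487360/208559 E=1275392/172265 G=2048/263] → run C
t=13: vr[B=2048/263 C=1622016/208559 D=1487360/208559 E=1275392/172265 G=2048/263] → run D
t=14: vr[B=2048/263 C=1622016/208559 D=1622016/208559 E=1275392/172265 G=2048/263] → run E
t=15: vr[B=2048/263 C=1622016/208559 D=1622016/208559 E=1544704/172265 G=2048/263] → run C
t=16: vr[B=2048/263 C=1756672/208559 D=1622016/208559 E=1544704/172265 G=2048/263] → run D
t=17: vr[B=2048/263 C=1756672/208559 D=1756672/208559 E=1544704/172265 G=2048/263] → run B
t=18: vr[B=2560/263 C=1756672/208559 D=1756672/208559 E=1544704/172265 G=2048/263] → run G
t=19: vr[B=2560/263 C=1756672/208559 D=1756672/208559 E=1544704/172265 G=2560/263] → run C
t=20: vr[B=2560/263 C=1891328/208559 D=1756672/208559 E=1544704/172265 G=2560/263] → run D
t=21: vr[B=2560/263 C=1891328/208559 D=1891328/208559 E=1544704/172265 G=2560/263] → run E
t=22: vr[B=2560/263 C=1891328/208559 D=1891328/208559 E=1814016/172265 G=2560/263] → run C
t=23: vr[B=2560/263 C=2025984/208559 D=1891328/208559 E=1814016/172265 G=2560/263] → run D
t=24: vr[B=2560/263 C=2025984/208559 E=1814016/172265 G=2560/263] → run C
t=25: vr[B=2560/263 C=2160640/208559 E=1814016/172265 G=2560/263] → run B
t=26: vr[B=3072/263 C=2160640/208559 E=1814016/172265 G=2560/263] → run G
t=27: vr[B=3072/263 C=2160640/208559 E=1814016/172265 G=3072/263] → run C
t=28: vr[B=3072/263 E=1814016/172265 G=3072/263] → run E
t=29: vr[B=3072/263 G=3072/263] → run B
t=30: vr[B=3584/263 G=3072/263] → run G
t=31: vr[B=3584/263] → run B
t=32: (idle)
t=33: (idle)
t=34: (idle)
t=35: (idle)
t=36: (idle)

vruntime(E, start of tick 25) = 1814016/172265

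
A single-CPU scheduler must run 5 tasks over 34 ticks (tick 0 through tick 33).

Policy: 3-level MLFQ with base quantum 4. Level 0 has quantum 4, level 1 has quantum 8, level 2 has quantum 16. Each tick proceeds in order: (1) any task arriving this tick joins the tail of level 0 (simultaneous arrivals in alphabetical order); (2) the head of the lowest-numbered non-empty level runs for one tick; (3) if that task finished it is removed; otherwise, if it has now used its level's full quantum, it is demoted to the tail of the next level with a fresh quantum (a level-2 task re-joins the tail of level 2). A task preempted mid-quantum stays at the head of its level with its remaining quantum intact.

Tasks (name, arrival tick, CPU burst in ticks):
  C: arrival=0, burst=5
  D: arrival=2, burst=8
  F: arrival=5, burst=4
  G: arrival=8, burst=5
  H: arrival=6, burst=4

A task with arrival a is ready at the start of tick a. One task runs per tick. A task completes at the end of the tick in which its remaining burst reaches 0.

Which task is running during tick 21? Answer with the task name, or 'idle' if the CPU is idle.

t=0: L0/L1/L2 = C/-/- → run C
t=1: L0/L1/L2 = C/-/- → run C
t=2: L0/L1/L2 = CD/-/- → run C
t=3: L0/L1/L2 = CD/-/- → run C
t=4: L0/L1/L2 = D/C/- → run D
t=5: L0/L1/L2 = DF/C/- → run D
t=6: L0/L1/L2 = DFH/C/- → run D
t=7: L0/L1/L2 = DFH/C/- → run D
t=8: L0/L1/L2 = FHG/CD/- → run F
t=9: L0/L1/L2 = FHG/CD/- → run F
t=10: L0/L1/L2 = FHG/CD/- → run F
t=11: L0/L1/L2 = FHG/CD/- → run F
t=12: L0/L1/L2 = HG/CD/- → run H
t=13: L0/L1/L2 = HG/CD/- → run H
t=14: L0/L1/L2 = HG/CD/- → run H
t=15: L0/L1/L2 = HG/CD/- → run H
t=16: L0/L1/L2 = G/CD/- → run G
t=17: L0/L1/L2 = G/CD/- → run G
t=18: L0/L1/L2 = G/CD/- → run G
t=19: L0/L1/L2 = G/CD/- → run G
t=20: L0/L1/L2 = -/CDG/- → run C
t=21: L0/L1/L2 = -/DG/- → run D
t=22: L0/L1/L2 = -/DG/- → run D
t=23: L0/L1/L2 = -/DG/- → run D
t=24: L0/L1/L2 = -/DG/- → run D
t=25: L0/L1/L2 = -/G/- → run G
t=26: (idle)
t=27: (idle)
t=28: (idle)
t=29: (idle)
t=30: (idle)
t=31: (idle)
t=32: (idle)
t=33: (idle)

running at tick 21 = D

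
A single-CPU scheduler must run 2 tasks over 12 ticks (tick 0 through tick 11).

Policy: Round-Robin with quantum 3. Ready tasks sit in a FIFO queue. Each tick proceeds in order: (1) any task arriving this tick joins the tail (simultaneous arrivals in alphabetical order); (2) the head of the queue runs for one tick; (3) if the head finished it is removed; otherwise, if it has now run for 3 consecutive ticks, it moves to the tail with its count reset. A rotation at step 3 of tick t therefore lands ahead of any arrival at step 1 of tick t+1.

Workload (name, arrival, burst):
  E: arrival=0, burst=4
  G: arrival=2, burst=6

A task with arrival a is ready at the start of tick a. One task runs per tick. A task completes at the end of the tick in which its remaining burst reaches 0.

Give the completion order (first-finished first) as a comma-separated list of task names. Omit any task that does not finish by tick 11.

completion order = E, G

t=0: queue=[E] q_used=0 → run E
t=1: queue=[E] q_used=1 → run E
t=2: queue=[E,G] q_used=2 → run E
t=3: queue=[G,E] q_used=0 → run G
t=4: queue=[G,E] q_used=1 → run G
t=5: queue=[G,E] q_used=2 → run G
t=6: queue=[E,G] q_used=0 → run E
t=7: queue=[G] q_used=0 → run G
t=8: queue=[G] q_used=1 → run G
t=9: queue=[G] q_used=2 → run G
t=10: (idle)
t=11: (idle)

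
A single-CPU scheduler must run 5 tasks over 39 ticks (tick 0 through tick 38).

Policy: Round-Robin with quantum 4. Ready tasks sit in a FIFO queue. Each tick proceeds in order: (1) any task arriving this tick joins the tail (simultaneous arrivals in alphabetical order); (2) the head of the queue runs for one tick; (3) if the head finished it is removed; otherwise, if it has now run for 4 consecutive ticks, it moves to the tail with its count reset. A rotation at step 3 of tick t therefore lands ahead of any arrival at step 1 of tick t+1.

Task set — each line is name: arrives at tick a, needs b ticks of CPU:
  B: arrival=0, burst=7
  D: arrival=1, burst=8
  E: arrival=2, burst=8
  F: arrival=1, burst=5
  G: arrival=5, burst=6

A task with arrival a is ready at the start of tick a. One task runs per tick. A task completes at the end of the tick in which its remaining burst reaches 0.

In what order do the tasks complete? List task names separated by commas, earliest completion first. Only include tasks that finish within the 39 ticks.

completion order = B, D, F, E, G

t=0: queue=[B] q_used=0 → run B
t=1: queue=[B,D,F] q_used=1 → run B
t=2: queue=[B,D,F,E] q_used=2 → run B
t=3: queue=[B,D,F,E] q_used=3 → run B
t=4: queue=[D,F,E,B] q_used=0 → run D
t=5: queue=[D,F,E,B,G] q_used=1 → run D
t=6: queue=[D,F,E,B,G] q_used=2 → run D
t=7: queue=[D,F,E,B,G] q_used=3 → run D
t=8: queue=[F,E,B,G,D] q_used=0 → run F
t=9: queue=[F,E,B,G,D] q_used=1 → run F
t=10: queue=[F,E,B,G,D] q_used=2 → run F
t=11: queue=[F,E,B,G,D] q_used=3 → run F
t=12: queue=[E,B,G,D,F] q_used=0 → run E
t=13: queue=[E,B,G,D,F] q_used=1 → run E
t=14: queue=[E,B,G,D,F] q_used=2 → run E
t=15: queue=[E,B,G,D,F] q_used=3 → run E
t=16: queue=[B,G,D,F,E] q_used=0 → run B
t=17: queue=[B,G,D,F,E] q_used=1 → run B
t=18: queue=[B,G,D,F,E] q_used=2 → run B
t=19: queue=[G,D,F,E] q_used=0 → run G
t=20: queue=[G,D,F,E] q_used=1 → run G
t=21: queue=[G,D,F,E] q_used=2 → run G
t=22: queue=[G,D,F,E] q_used=3 → run G
t=23: queue=[D,F,E,G] q_used=0 → run D
t=24: queue=[D,F,E,G] q_used=1 → run D
t=25: queue=[D,F,E,G] q_used=2 → run D
t=26: queue=[D,F,E,G] q_used=3 → run D
t=27: queue=[F,E,G] q_used=0 → run F
t=28: queue=[E,G] q_used=0 → run E
t=29: queue=[E,G] q_used=1 → run E
t=30: queue=[E,G] q_used=2 → run E
t=31: queue=[E,G] q_used=3 → run E
t=32: queue=[G] q_used=0 → run G
t=33: queue=[G] q_used=1 → run G
t=34: (idle)
t=35: (idle)
t=36: (idle)
t=37: (idle)
t=38: (idle)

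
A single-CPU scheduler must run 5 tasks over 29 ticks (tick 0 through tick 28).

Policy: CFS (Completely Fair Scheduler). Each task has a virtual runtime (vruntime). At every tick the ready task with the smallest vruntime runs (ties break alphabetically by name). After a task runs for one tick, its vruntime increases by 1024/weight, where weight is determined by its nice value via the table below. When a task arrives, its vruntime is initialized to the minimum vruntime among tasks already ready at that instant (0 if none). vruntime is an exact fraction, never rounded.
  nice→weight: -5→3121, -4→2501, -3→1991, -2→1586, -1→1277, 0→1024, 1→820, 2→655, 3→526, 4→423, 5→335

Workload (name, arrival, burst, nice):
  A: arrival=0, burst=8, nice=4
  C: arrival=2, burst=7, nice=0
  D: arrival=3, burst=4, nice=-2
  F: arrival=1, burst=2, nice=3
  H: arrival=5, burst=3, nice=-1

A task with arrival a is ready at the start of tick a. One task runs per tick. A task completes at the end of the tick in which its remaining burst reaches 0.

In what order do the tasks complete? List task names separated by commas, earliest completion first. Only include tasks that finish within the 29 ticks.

t=0: vr[A=0] → run A
t=1: vr[A=1024/423 F=1024/423] → run A
t=2: vr[A=2048/423 C=1024/423 F=1024/423] → run C
t=3: vr[A=2048/423 C=1447/423 D=1024/423 F=1024/423] → run D
t=4: vr[A=2048/423 C=1447/423 D=1028608/335439 F=1024/423] → run F
t=5: vr[A=2048/423 C=1447/423 D=1028608/335439 F=485888/111249 H=1028608/335439] → run D
t=6: vr[A=2048/423 C=1447/423 D=1245184/335439 F=485888/111249 H=1028608/335439] → run H
t=7: vr[A=2048/423 C=1447/423 D=1245184/335439 F=485888/111249 H=1657021952/428355603] → run C
t=8: vr[A=2048/423 C=1870/423 D=1245184/335439 F=485888/111249 H=1657021952/428355603] → run D
t=9: vr[A=2048/423 C=1870/423 D=1461760/335439 F=485888/111249 H=1657021952/428355603] → run H
t=10: vr[A=2048/423 C=1870/423 D=1461760/335439 F=485888/111249 H=2000511488/428355603] → run D
t=11: vr[A=2048/423 C=1870/423 F=485888/111249 H=2000511488/428355603] → run F
t=12: vr[A=2048/423 C=1870/423 H=2000511488/428355603] → run C
t=13: vr[A=2048/423 C=2293/423 H=2000511488/428355603] → run H
t=14: vr[A=2048/423 C=2293/423] → run A
t=15: vr[A=1024/141 C=2293/423] → run C
t=16: vr[A=1024/141 C=2716/423] → run C
t=17: vr[A=1024/141 C=3139/423] → run A
t=18: vr[A=4096/423 C=3139/423] → run C
t=19: vr[A=4096/423 C=3562/423] → run C
t=20: vr[A=4096/423] → run A
t=21: vr[A=5120/423] → run A
t=22: vr[A=2048/141] → run A
t=23: vr[A=7168/423] → run A
t=24: (idle)
t=25: (idle)
t=26: (idle)
t=27: (idle)
t=28: (idle)

completion order = D, F, H, C, A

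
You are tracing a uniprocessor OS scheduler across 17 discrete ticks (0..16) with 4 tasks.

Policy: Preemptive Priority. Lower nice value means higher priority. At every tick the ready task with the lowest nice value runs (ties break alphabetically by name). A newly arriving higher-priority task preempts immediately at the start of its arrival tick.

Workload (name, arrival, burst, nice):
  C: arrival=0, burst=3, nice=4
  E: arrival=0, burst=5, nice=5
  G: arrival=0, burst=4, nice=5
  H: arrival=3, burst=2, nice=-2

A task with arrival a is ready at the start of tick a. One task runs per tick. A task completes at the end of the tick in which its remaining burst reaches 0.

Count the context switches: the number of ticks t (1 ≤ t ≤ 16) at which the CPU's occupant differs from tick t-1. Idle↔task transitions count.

context switches = 4

t=0: ready={C,E,G} → run C
t=1: ready={C,E,G} → run C
t=2: ready={C,E,G} → run C
t=3: ready={E,G,H} → run H
t=4: ready={E,G,H} → run H
t=5: ready={E,G} → run E
t=6: ready={E,G} → run E
t=7: ready={E,G} → run E
t=8: ready={E,G} → run E
t=9: ready={E,G} → run E
t=10: ready={G} → run G
t=11: ready={G} → run G
t=12: ready={G} → run G
t=13: ready={G} → run G
t=14: (idle)
t=15: (idle)
t=16: (idle)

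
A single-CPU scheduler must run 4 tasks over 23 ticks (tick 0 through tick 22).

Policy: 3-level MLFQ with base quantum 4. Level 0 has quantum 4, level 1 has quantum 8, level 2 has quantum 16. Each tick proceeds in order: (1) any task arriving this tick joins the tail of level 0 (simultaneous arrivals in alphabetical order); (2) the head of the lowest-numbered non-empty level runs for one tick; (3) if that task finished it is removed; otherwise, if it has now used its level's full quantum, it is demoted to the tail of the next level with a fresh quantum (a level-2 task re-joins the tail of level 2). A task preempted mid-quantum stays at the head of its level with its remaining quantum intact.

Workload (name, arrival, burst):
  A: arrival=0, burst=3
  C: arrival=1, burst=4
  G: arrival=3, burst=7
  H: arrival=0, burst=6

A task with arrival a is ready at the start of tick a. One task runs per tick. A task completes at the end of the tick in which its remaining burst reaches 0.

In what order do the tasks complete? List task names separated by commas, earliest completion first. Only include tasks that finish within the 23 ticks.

t=0: L0/L1/L2 = AH/-/- → run A
t=1: L0/L1/L2 = AHC/-/- → run A
t=2: L0/L1/L2 = AHC/-/- → run A
t=3: L0/L1/L2 = HCG/-/- → run H
t=4: L0/L1/L2 = HCG/-/- → run H
t=5: L0/L1/L2 = HCG/-/- → run H
t=6: L0/L1/L2 = HCG/-/- → run H
t=7: L0/L1/L2 = CG/H/- → run C
t=8: L0/L1/L2 = CG/H/- → run C
t=9: L0/L1/L2 = CG/H/- → run C
t=10: L0/L1/L2 = CG/H/- → run C
t=11: L0/L1/L2 = G/H/- → run G
t=12: L0/L1/L2 = G/H/- → run G
t=13: L0/L1/L2 = G/H/- → run G
t=14: L0/L1/L2 = G/H/- → run G
t=15: L0/L1/L2 = -/HG/- → run H
t=16: L0/L1/L2 = -/HG/- → run H
t=17: L0/L1/L2 = -/G/- → run G
t=18: L0/L1/L2 = -/G/- → run G
t=19: L0/L1/L2 = -/G/- → run G
t=20: (idle)
t=21: (idle)
t=22: (idle)

completion order = A, C, H, G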